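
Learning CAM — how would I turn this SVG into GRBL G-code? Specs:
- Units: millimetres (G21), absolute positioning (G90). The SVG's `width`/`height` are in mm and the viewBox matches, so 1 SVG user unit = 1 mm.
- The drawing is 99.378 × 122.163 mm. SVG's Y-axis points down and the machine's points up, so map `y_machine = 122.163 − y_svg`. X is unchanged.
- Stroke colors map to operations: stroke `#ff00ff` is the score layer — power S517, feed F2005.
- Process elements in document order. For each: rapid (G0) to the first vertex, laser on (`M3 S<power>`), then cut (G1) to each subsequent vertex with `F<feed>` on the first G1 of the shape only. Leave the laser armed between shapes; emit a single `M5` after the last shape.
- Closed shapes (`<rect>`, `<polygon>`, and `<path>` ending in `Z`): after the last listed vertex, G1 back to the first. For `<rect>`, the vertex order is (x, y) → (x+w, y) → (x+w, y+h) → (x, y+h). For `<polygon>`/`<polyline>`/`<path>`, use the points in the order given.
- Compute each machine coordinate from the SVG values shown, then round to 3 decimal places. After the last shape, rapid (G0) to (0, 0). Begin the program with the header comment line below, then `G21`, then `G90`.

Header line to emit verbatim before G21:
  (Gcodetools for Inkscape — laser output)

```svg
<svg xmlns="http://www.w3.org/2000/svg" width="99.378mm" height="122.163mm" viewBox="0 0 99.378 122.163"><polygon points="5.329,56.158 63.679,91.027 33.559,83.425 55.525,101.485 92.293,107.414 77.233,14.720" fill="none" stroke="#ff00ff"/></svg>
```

(Gcodetools for Inkscape — laser output)
G21
G90
G0 X5.329 Y66.005
M3 S517
G1 X63.679 Y31.136 F2005
G1 X33.559 Y38.738
G1 X55.525 Y20.678
G1 X92.293 Y14.749
G1 X77.233 Y107.443
G1 X5.329 Y66.005
M5
G0 X0.000 Y0.000

1 u = 1 mm; y_m = 122.163 − y.

[1] `<polygon>` closed polygon, #ff00ff→score S517 F2005: (5.329,66.005) → (63.679,31.136) → (33.559,38.738) → (55.525,20.678) → (92.293,14.749) → (77.233,107.443) → (5.329,66.005) (closed)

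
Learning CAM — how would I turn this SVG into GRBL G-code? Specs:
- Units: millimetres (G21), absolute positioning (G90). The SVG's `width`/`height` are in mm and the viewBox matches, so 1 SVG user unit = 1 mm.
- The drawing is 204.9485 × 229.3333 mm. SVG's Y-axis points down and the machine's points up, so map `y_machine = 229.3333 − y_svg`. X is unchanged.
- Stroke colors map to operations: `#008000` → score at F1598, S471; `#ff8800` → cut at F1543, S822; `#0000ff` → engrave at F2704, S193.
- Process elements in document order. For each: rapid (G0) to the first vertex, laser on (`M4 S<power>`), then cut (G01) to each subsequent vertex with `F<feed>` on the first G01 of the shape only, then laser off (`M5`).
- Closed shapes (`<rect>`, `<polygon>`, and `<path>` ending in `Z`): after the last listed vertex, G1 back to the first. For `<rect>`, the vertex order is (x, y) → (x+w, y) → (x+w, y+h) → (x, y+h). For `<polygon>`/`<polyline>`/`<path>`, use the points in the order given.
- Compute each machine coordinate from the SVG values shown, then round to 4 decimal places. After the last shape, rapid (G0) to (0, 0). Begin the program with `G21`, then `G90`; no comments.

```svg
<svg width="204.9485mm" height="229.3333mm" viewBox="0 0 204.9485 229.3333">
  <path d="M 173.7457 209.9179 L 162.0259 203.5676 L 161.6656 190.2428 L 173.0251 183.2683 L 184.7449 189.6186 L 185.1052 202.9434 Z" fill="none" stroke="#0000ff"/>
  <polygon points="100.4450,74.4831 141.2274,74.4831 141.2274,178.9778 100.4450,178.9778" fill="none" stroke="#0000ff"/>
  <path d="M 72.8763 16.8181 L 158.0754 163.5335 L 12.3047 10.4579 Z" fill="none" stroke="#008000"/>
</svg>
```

G21
G90
G0 X173.7457 Y19.4154
M4 S193
G01 X162.0259 Y25.7657 F2704
G01 X161.6656 Y39.0905
G01 X173.0251 Y46.0650
G01 X184.7449 Y39.7147
G01 X185.1052 Y26.3899
G01 X173.7457 Y19.4154
M5
G0 X100.4450 Y154.8502
M4 S193
G01 X141.2274 Y154.8502 F2704
G01 X141.2274 Y50.3555
G01 X100.4450 Y50.3555
G01 X100.4450 Y154.8502
M5
G0 X72.8763 Y212.5152
M4 S471
G01 X158.0754 Y65.7998 F1598
G01 X12.3047 Y218.8754
G01 X72.8763 Y212.5152
M5
G0 X0.0000 Y0.0000

1 u = 1 mm; y_m = 229.3333 − y.

[1] `<path>` regular polygon, #0000ff→engrave S193 F2704: (173.7457,19.4154) → (162.0259,25.7657) → (161.6656,39.0905) → (173.0251,46.0650) → (184.7449,39.7147) → (185.1052,26.3899) → (173.7457,19.4154) (closed)

[2] `<polygon>` rectangle, #0000ff→engrave S193 F2704: (100.4450,154.8502) → (141.2274,154.8502) → (141.2274,50.3555) → (100.4450,50.3555) → (100.4450,154.8502) (closed)

[3] `<path>` closed polygon, #008000→score S471 F1598: (72.8763,212.5152) → (158.0754,65.7998) → (12.3047,218.8754) → (72.8763,212.5152) (closed)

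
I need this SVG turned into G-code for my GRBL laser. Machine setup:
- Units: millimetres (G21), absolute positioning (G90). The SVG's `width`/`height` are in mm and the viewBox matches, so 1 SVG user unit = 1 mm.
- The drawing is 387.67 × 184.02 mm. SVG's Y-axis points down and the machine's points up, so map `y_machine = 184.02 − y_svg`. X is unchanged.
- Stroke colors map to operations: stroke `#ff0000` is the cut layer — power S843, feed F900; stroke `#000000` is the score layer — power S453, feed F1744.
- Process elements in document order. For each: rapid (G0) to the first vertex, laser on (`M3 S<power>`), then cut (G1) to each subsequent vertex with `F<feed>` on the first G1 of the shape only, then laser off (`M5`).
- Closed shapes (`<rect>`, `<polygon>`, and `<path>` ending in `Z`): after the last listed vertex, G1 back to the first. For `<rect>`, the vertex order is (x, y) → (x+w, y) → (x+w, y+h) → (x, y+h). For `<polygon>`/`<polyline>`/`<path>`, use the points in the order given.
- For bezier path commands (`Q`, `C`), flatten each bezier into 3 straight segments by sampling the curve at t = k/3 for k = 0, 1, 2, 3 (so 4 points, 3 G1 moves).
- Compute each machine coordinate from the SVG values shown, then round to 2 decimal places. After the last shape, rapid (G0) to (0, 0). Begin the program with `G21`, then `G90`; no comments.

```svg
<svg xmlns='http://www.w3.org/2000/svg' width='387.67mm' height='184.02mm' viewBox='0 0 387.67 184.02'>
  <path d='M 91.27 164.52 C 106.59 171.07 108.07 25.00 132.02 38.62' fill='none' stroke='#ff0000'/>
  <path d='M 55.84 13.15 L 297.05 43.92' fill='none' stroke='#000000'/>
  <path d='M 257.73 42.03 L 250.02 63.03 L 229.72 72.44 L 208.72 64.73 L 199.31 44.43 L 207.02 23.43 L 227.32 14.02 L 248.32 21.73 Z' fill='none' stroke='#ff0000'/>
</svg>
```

1 u = 1 mm; y_m = 184.02 − y.

[1] `<path>` cubic bezier, #ff0000→cut S843 F900: (91.27,19.50) → (103.32,52.26) → (114.22,117.36) → (132.02,145.40)

[2] `<path>` line segment, #000000→score S453 F1744: (55.84,170.87) → (297.05,140.10)

[3] `<path>` regular polygon, #ff0000→cut S843 F900: (257.73,141.99) → (250.02,120.99) → (229.72,111.58) → (208.72,119.29) → (199.31,139.59) → (207.02,160.59) → (227.32,170.00) → (248.32,162.29) → (257.73,141.99) (closed)

G21
G90
G0 X91.27 Y19.50
M3 S843
G1 X103.32 Y52.26 F900
G1 X114.22 Y117.36
G1 X132.02 Y145.40
M5
G0 X55.84 Y170.87
M3 S453
G1 X297.05 Y140.10 F1744
M5
G0 X257.73 Y141.99
M3 S843
G1 X250.02 Y120.99 F900
G1 X229.72 Y111.58
G1 X208.72 Y119.29
G1 X199.31 Y139.59
G1 X207.02 Y160.59
G1 X227.32 Y170.00
G1 X248.32 Y162.29
G1 X257.73 Y141.99
M5
G0 X0.00 Y0.00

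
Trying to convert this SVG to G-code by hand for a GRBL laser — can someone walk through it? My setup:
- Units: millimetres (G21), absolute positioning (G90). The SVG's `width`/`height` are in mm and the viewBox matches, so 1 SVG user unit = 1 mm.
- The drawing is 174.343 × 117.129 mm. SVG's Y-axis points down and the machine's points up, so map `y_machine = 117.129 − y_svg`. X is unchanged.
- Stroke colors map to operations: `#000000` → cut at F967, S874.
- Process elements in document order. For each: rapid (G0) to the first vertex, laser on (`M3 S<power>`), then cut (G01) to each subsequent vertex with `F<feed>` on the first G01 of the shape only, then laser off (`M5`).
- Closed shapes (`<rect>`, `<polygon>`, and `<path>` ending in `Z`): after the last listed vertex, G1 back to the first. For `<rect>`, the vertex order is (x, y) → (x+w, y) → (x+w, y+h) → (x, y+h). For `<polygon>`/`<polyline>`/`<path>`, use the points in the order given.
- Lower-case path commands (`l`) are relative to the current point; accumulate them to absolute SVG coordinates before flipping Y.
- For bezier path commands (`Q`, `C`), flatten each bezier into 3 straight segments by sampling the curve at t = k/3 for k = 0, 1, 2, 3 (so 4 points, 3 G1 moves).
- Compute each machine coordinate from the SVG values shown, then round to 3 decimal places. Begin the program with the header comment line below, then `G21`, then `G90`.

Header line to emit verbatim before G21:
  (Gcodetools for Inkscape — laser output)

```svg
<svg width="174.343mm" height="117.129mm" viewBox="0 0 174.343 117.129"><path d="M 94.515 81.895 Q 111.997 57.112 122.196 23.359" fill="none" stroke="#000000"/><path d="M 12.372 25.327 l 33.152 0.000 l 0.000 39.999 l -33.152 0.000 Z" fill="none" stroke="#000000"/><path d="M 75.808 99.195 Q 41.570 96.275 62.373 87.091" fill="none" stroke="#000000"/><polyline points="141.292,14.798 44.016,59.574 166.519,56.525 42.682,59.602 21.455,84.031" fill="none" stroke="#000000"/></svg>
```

viewBox `0 0 174.343 117.129` with mm width/height → 1 unit = 1 mm. Flip: y_m = 117.129 − y_svg.

**Shape 1** — `<path>` quadratic bezier, stroke `#000000` → cut (S874, F967). Control points (SVG): P0=(94.515,81.895), P1=(111.997,57.112), P2=(122.196,23.359); sampled at t=k/3. Machine vertices: (94.515,35.234) → (105.360,52.753) → (114.587,72.265) → (122.196,93.770). Open path.

**Shape 2** — `<path>` rectangle, stroke `#000000` → cut (S874, F967). Machine vertices: (12.372,91.802) → (45.524,91.802) → (45.524,51.803) → (12.372,51.803) → (12.372,91.802). Closed: final G1 returns to the first vertex.

**Shape 3** — `<path>` quadratic bezier, stroke `#000000` → cut (S874, F967). Control points (SVG): P0=(75.808,99.195), P1=(41.570,96.275), P2=(62.373,87.091); sampled at t=k/3. Machine vertices: (75.808,17.934) → (59.098,20.577) → (54.620,24.611) → (62.373,30.038). Open path.

**Shape 4** — `<polyline>` open polyline, stroke `#000000` → cut (S874, F967). Machine vertices: (141.292,102.331) → (44.016,57.555) → (166.519,60.604) → (42.682,57.527) → (21.455,33.098). Open path.

(Gcodetools for Inkscape — laser output)
G21
G90
G0 X94.515 Y35.234
M3 S874
G01 X105.360 Y52.753 F967
G01 X114.587 Y72.265
G01 X122.196 Y93.770
M5
G0 X12.372 Y91.802
M3 S874
G01 X45.524 Y91.802 F967
G01 X45.524 Y51.803
G01 X12.372 Y51.803
G01 X12.372 Y91.802
M5
G0 X75.808 Y17.934
M3 S874
G01 X59.098 Y20.577 F967
G01 X54.620 Y24.611
G01 X62.373 Y30.038
M5
G0 X141.292 Y102.331
M3 S874
G01 X44.016 Y57.555 F967
G01 X166.519 Y60.604
G01 X42.682 Y57.527
G01 X21.455 Y33.098
M5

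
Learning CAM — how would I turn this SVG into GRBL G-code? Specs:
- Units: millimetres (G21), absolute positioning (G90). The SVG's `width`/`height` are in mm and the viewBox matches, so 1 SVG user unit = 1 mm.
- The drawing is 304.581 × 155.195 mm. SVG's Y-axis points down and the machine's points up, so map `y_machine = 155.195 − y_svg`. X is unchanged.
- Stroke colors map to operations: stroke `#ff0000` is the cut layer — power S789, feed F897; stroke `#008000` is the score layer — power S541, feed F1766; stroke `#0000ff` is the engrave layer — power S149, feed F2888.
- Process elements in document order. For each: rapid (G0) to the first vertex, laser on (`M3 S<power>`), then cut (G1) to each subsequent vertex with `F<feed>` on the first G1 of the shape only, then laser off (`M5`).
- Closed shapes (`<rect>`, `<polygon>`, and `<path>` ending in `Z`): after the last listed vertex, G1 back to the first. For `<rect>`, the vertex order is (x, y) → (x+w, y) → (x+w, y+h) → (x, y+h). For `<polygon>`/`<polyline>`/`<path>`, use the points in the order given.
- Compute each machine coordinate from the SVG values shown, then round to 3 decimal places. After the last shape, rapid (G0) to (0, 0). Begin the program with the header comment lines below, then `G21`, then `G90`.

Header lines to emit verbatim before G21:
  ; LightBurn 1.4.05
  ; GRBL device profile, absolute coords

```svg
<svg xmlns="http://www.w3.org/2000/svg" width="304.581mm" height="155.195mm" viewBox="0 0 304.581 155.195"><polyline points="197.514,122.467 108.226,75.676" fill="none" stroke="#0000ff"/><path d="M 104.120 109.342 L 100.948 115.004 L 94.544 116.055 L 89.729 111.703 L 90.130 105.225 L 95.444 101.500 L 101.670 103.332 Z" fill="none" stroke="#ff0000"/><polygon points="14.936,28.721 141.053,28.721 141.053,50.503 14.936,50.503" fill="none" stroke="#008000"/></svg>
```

; LightBurn 1.4.05
; GRBL device profile, absolute coords
G21
G90
G0 X197.514 Y32.728
M3 S149
G1 X108.226 Y79.519 F2888
M5
G0 X104.120 Y45.853
M3 S789
G1 X100.948 Y40.191 F897
G1 X94.544 Y39.140
G1 X89.729 Y43.492
G1 X90.130 Y49.970
G1 X95.444 Y53.695
G1 X101.670 Y51.863
G1 X104.120 Y45.853
M5
G0 X14.936 Y126.474
M3 S541
G1 X141.053 Y126.474 F1766
G1 X141.053 Y104.692
G1 X14.936 Y104.692
G1 X14.936 Y126.474
M5
G0 X0.000 Y0.000

1 u = 1 mm; y_m = 155.195 − y.

[1] `<polyline>` line segment, #0000ff→engrave S149 F2888: (197.514,32.728) → (108.226,79.519)

[2] `<path>` regular polygon, #ff0000→cut S789 F897: (104.120,45.853) → (100.948,40.191) → (94.544,39.140) → (89.729,43.492) → (90.130,49.970) → (95.444,53.695) → (101.670,51.863) → (104.120,45.853) (closed)

[3] `<polygon>` rectangle, #008000→score S541 F1766: (14.936,126.474) → (141.053,126.474) → (141.053,104.692) → (14.936,104.692) → (14.936,126.474) (closed)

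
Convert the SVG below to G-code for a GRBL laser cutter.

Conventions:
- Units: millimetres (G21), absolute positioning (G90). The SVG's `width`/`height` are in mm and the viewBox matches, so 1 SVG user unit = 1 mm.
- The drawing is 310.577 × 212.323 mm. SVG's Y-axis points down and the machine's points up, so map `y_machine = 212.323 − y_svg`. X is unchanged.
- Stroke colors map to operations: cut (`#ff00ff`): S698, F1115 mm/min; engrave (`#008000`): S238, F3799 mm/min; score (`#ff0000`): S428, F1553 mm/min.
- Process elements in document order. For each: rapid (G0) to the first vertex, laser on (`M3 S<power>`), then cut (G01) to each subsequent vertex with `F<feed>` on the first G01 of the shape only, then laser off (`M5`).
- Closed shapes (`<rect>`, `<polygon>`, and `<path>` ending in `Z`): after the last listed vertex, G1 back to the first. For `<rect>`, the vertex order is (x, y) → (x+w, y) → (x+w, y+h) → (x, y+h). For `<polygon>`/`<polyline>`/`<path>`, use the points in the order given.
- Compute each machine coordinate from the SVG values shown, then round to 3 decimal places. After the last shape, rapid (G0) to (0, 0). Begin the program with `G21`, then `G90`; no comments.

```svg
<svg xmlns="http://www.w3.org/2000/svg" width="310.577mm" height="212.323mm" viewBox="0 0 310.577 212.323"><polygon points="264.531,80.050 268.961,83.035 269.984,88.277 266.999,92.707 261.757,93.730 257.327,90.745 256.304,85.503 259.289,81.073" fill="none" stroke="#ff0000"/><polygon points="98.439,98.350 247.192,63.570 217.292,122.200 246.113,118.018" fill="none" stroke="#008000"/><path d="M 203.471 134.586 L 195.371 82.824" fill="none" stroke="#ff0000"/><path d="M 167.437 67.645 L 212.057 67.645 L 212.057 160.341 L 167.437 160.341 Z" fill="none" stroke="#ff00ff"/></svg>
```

Since the viewBox matches the mm dimensions, user units are millimetres directly. The only transform is the Y-flip y_m = 212.323 − y_svg.

Shape 1 is a regular polygon drawn with `<polygon>`. Its stroke #ff0000 means score at S428, F1553. After flipping Y the toolpath is (264.531,132.273) → (268.961,129.288) → (269.984,124.046) → (266.999,119.616) → (261.757,118.593) → (257.327,121.578) → (256.304,126.820) → (259.289,131.250) → (264.531,132.273), returning to the start.

Shape 2 is a closed polygon drawn with `<polygon>`. Its stroke #008000 means engrave at S238, F3799. After flipping Y the toolpath is (98.439,113.973) → (247.192,148.753) → (217.292,90.123) → (246.113,94.305) → (98.439,113.973), returning to the start.

Shape 3 is a line segment drawn with `<path>`. Its stroke #ff0000 means score at S428, F1553. After flipping Y the toolpath is (203.471,77.737) → (195.371,129.499).

Shape 4 is a rectangle drawn with `<path>`. Its stroke #ff00ff means cut at S698, F1115. After flipping Y the toolpath is (167.437,144.678) → (212.057,144.678) → (212.057,51.982) → (167.437,51.982) → (167.437,144.678), returning to the start.

G21
G90
G0 X264.531 Y132.273
M3 S428
G01 X268.961 Y129.288 F1553
G01 X269.984 Y124.046
G01 X266.999 Y119.616
G01 X261.757 Y118.593
G01 X257.327 Y121.578
G01 X256.304 Y126.820
G01 X259.289 Y131.250
G01 X264.531 Y132.273
M5
G0 X98.439 Y113.973
M3 S238
G01 X247.192 Y148.753 F3799
G01 X217.292 Y90.123
G01 X246.113 Y94.305
G01 X98.439 Y113.973
M5
G0 X203.471 Y77.737
M3 S428
G01 X195.371 Y129.499 F1553
M5
G0 X167.437 Y144.678
M3 S698
G01 X212.057 Y144.678 F1115
G01 X212.057 Y51.982
G01 X167.437 Y51.982
G01 X167.437 Y144.678
M5
G0 X0.000 Y0.000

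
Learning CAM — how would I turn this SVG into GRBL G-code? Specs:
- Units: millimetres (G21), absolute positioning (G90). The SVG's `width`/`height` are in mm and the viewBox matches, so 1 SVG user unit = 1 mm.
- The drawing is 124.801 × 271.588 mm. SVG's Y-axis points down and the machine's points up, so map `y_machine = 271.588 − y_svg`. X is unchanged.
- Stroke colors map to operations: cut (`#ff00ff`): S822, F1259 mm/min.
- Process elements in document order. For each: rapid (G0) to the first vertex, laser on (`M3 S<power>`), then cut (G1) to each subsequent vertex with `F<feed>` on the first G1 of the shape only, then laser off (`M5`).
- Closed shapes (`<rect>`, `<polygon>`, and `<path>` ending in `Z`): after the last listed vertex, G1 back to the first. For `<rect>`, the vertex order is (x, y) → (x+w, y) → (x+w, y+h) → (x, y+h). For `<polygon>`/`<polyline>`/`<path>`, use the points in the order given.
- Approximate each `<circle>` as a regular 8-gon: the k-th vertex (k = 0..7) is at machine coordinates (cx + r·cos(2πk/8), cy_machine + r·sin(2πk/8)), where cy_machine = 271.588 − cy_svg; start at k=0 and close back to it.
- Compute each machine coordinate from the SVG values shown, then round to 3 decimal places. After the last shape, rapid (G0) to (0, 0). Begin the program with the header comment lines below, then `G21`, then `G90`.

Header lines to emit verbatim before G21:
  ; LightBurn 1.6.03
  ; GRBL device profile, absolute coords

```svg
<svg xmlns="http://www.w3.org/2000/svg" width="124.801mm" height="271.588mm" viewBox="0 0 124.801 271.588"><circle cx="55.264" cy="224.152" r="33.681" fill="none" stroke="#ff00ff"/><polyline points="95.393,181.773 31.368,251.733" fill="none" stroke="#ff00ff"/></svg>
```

1 u = 1 mm; y_m = 271.588 − y.

[1] `<circle>` circle, #ff00ff→cut S822 F1259: (88.945,47.436) → (79.080,71.252) → (55.264,81.117) → (31.448,71.252) → (21.583,47.436) → (31.448,23.620) → (55.264,13.755) → (79.080,23.620) → (88.945,47.436) (closed)

[2] `<polyline>` line segment, #ff00ff→cut S822 F1259: (95.393,89.815) → (31.368,19.855)

; LightBurn 1.6.03
; GRBL device profile, absolute coords
G21
G90
G0 X88.945 Y47.436
M3 S822
G1 X79.080 Y71.252 F1259
G1 X55.264 Y81.117
G1 X31.448 Y71.252
G1 X21.583 Y47.436
G1 X31.448 Y23.620
G1 X55.264 Y13.755
G1 X79.080 Y23.620
G1 X88.945 Y47.436
M5
G0 X95.393 Y89.815
M3 S822
G1 X31.368 Y19.855 F1259
M5
G0 X0.000 Y0.000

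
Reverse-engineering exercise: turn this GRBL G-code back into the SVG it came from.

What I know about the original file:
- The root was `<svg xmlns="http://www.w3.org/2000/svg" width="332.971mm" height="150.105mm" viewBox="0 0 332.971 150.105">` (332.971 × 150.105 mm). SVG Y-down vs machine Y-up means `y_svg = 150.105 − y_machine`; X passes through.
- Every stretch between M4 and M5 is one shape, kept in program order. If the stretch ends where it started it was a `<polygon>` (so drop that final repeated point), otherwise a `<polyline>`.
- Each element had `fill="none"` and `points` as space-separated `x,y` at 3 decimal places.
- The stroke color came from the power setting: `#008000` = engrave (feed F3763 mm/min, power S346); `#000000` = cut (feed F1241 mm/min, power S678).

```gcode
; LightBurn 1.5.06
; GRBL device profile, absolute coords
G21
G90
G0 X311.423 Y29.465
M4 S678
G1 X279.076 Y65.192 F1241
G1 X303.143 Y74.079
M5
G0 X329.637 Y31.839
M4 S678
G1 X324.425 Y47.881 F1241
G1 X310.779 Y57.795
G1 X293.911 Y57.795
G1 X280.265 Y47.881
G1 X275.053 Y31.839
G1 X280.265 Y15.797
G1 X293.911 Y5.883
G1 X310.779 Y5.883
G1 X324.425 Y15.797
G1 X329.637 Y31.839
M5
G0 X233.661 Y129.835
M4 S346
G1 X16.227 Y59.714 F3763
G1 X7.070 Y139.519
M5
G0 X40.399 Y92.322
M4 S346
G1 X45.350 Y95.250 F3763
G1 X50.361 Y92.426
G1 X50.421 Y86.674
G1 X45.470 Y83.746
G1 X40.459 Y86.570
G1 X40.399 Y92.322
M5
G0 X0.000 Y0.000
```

<svg xmlns="http://www.w3.org/2000/svg" width="332.971mm" height="150.105mm" viewBox="0 0 332.971 150.105">
  <polyline points="311.423,120.640 279.076,84.913 303.143,76.026" fill="none" stroke="#000000"/>
  <polygon points="329.637,118.266 324.425,102.224 310.779,92.310 293.911,92.310 280.265,102.224 275.053,118.266 280.265,134.308 293.911,144.222 310.779,144.222 324.425,134.308" fill="none" stroke="#000000"/>
  <polyline points="233.661,20.270 16.227,90.391 7.070,10.586" fill="none" stroke="#008000"/>
  <polygon points="40.399,57.783 45.350,54.855 50.361,57.679 50.421,63.431 45.470,66.359 40.459,63.535" fill="none" stroke="#008000"/>
</svg>

Each laser-on run becomes one SVG element. Flip Y back into SVG space with y_svg = 150.105 − y_machine.

Run 1: S678 ⇒ cut layer `#000000`. The run is open, so emit a `<polyline>` with points (Y-flipped): 311.423,120.640 279.076,84.913 303.143,76.026.

Run 2: power S678 maps to stroke `#000000` (cut). The run returns to its start, so emit a `<polygon>` with points (Y-flipped): 329.637,118.266 324.425,102.224 310.779,92.310 293.911,92.310 280.265,102.224 275.053,118.266 280.265,134.308 293.911,144.222 310.779,144.222 324.425,134.308.

Run 3: S346 ⇒ engrave layer `#008000`. The run is open, so emit a `<polyline>` with points (Y-flipped): 233.661,20.270 16.227,90.391 7.070,10.586.

Run 4: power S346 maps to stroke `#008000` (engrave). The run returns to its start, so emit a `<polygon>` with points (Y-flipped): 40.399,57.783 45.350,54.855 50.361,57.679 50.421,63.431 45.470,66.359 40.459,63.535.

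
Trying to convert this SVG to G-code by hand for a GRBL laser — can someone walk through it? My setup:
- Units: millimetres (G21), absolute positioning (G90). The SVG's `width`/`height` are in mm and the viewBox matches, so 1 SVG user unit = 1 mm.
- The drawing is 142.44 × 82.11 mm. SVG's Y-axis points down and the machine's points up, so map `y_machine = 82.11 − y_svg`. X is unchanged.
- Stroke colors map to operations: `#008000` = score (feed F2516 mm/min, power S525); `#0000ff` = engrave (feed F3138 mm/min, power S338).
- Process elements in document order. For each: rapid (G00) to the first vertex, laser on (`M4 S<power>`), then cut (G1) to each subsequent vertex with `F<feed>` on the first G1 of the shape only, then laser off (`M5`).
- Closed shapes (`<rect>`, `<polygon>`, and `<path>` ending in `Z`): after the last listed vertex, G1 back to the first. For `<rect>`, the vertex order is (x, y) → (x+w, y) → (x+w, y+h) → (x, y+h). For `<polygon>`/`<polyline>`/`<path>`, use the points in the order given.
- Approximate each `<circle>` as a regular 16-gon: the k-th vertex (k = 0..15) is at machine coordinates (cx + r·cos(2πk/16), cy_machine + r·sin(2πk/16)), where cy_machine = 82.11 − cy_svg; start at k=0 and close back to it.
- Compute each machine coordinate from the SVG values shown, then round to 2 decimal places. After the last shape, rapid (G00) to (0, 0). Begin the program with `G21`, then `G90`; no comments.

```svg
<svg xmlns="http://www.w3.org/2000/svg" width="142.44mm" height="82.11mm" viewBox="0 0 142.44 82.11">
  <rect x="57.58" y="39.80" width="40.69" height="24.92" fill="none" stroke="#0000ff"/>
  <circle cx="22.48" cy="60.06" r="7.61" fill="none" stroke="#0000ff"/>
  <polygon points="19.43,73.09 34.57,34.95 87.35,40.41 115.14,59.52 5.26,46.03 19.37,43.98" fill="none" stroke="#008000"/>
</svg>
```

viewBox `0 0 142.44 82.11` with mm width/height → 1 unit = 1 mm. Flip: y_m = 82.11 − y_svg.

**Shape 1** — `<rect>` rectangle, stroke `#0000ff` → engrave (S338, F3138). Machine vertices: (57.58,42.31) → (98.27,42.31) → (98.27,17.39) → (57.58,17.39) → (57.58,42.31). Closed: final G1 returns to the first vertex.

**Shape 2** — `<circle>` circle, stroke `#0000ff` → engrave (S338, F3138). Machine vertices: (30.09,22.05) → (29.51,24.96) → (27.86,27.43) → (25.39,29.08) → (22.48,29.66) → (19.57,29.08) → (17.10,27.43) → (15.45,24.96) → (14.87,22.05) → (15.45,19.14) → (17.10,16.67) → (19.57,15.02) → (22.48,14.44) → (25.39,15.02) → (27.86,16.67) → (29.51,19.14) → (30.09,22.05). Closed: final G1 returns to the first vertex.

**Shape 3** — `<polygon>` closed polygon, stroke `#008000` → score (S525, F2516). Machine vertices: (19.43,9.02) → (34.57,47.16) → (87.35,41.70) → (115.14,22.59) → (5.26,36.08) → (19.37,38.13) → (19.43,9.02). Closed: final G1 returns to the first vertex.

G21
G90
G00 X57.58 Y42.31
M4 S338
G1 X98.27 Y42.31 F3138
G1 X98.27 Y17.39
G1 X57.58 Y17.39
G1 X57.58 Y42.31
M5
G00 X30.09 Y22.05
M4 S338
G1 X29.51 Y24.96 F3138
G1 X27.86 Y27.43
G1 X25.39 Y29.08
G1 X22.48 Y29.66
G1 X19.57 Y29.08
G1 X17.10 Y27.43
G1 X15.45 Y24.96
G1 X14.87 Y22.05
G1 X15.45 Y19.14
G1 X17.10 Y16.67
G1 X19.57 Y15.02
G1 X22.48 Y14.44
G1 X25.39 Y15.02
G1 X27.86 Y16.67
G1 X29.51 Y19.14
G1 X30.09 Y22.05
M5
G00 X19.43 Y9.02
M4 S525
G1 X34.57 Y47.16 F2516
G1 X87.35 Y41.70
G1 X115.14 Y22.59
G1 X5.26 Y36.08
G1 X19.37 Y38.13
G1 X19.43 Y9.02
M5
G00 X0.00 Y0.00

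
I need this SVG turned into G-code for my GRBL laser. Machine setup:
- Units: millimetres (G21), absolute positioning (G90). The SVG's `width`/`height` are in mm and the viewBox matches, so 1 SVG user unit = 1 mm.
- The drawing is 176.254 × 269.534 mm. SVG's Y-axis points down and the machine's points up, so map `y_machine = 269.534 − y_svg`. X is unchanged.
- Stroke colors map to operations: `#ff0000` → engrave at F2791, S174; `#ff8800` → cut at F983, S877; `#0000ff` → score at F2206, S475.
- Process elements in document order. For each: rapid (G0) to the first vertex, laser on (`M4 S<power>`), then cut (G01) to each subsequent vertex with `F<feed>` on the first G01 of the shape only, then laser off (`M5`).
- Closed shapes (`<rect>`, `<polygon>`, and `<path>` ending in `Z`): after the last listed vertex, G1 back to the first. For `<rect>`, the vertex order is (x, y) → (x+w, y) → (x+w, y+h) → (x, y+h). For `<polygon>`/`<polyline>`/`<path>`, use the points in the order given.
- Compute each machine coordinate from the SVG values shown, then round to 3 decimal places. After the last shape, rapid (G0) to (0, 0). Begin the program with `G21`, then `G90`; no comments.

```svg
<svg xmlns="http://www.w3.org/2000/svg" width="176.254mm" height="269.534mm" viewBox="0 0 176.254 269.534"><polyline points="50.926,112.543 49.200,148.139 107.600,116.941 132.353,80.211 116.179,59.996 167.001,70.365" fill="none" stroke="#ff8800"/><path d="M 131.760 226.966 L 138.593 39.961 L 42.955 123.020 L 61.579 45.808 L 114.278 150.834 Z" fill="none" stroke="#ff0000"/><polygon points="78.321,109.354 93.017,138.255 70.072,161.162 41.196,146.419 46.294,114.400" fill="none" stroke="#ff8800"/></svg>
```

G21
G90
G0 X50.926 Y156.991
M4 S877
G01 X49.200 Y121.395 F983
G01 X107.600 Y152.593
G01 X132.353 Y189.323
G01 X116.179 Y209.538
G01 X167.001 Y199.169
M5
G0 X131.760 Y42.568
M4 S174
G01 X138.593 Y229.573 F2791
G01 X42.955 Y146.514
G01 X61.579 Y223.726
G01 X114.278 Y118.700
G01 X131.760 Y42.568
M5
G0 X78.321 Y160.180
M4 S877
G01 X93.017 Y131.279 F983
G01 X70.072 Y108.372
G01 X41.196 Y123.115
G01 X46.294 Y155.134
G01 X78.321 Y160.180
M5
G0 X0.000 Y0.000

viewBox `0 0 176.254 269.534` with mm width/height → 1 unit = 1 mm. Flip: y_m = 269.534 − y_svg.

**Shape 1** — `<polyline>` open polyline, stroke `#ff8800` → cut (S877, F983). Machine vertices: (50.926,156.991) → (49.200,121.395) → (107.600,152.593) → (132.353,189.323) → (116.179,209.538) → (167.001,199.169). Open path.

**Shape 2** — `<path>` closed polygon, stroke `#ff0000` → engrave (S174, F2791). Machine vertices: (131.760,42.568) → (138.593,229.573) → (42.955,146.514) → (61.579,223.726) → (114.278,118.700) → (131.760,42.568). Closed: final G1 returns to the first vertex.

**Shape 3** — `<polygon>` regular polygon, stroke `#ff8800` → cut (S877, F983). Machine vertices: (78.321,160.180) → (93.017,131.279) → (70.072,108.372) → (41.196,123.115) → (46.294,155.134) → (78.321,160.180). Closed: final G1 returns to the first vertex.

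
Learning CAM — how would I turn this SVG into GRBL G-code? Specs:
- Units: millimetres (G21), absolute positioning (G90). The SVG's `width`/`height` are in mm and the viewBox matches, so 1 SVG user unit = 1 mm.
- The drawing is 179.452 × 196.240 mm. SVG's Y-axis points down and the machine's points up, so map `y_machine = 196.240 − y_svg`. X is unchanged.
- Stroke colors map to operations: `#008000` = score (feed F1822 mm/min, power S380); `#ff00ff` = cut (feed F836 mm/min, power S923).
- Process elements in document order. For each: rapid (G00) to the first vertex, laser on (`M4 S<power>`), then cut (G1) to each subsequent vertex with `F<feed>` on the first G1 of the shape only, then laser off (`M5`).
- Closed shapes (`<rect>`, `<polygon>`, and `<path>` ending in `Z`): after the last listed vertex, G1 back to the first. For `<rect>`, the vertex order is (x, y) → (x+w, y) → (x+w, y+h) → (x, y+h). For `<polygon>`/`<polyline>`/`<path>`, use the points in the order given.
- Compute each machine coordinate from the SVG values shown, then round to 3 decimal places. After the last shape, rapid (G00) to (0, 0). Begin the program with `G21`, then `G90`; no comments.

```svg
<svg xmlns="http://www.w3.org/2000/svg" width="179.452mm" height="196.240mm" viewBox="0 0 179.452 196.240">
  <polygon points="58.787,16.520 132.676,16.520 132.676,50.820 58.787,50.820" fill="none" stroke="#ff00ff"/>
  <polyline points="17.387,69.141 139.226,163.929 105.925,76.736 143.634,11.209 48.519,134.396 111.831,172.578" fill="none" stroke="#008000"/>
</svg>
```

Since the viewBox matches the mm dimensions, user units are millimetres directly. The only transform is the Y-flip y_m = 196.240 − y_svg.

Shape 1 is a rectangle drawn with `<polygon>`. Its stroke #ff00ff means cut at S923, F836. After flipping Y the toolpath is (58.787,179.720) → (132.676,179.720) → (132.676,145.420) → (58.787,145.420) → (58.787,179.720), returning to the start.

Shape 2 is a open polyline drawn with `<polyline>`. Its stroke #008000 means score at S380, F1822. After flipping Y the toolpath is (17.387,127.099) → (139.226,32.311) → (105.925,119.504) → (143.634,185.031) → (48.519,61.844) → (111.831,23.662).

G21
G90
G00 X58.787 Y179.720
M4 S923
G1 X132.676 Y179.720 F836
G1 X132.676 Y145.420
G1 X58.787 Y145.420
G1 X58.787 Y179.720
M5
G00 X17.387 Y127.099
M4 S380
G1 X139.226 Y32.311 F1822
G1 X105.925 Y119.504
G1 X143.634 Y185.031
G1 X48.519 Y61.844
G1 X111.831 Y23.662
M5
G00 X0.000 Y0.000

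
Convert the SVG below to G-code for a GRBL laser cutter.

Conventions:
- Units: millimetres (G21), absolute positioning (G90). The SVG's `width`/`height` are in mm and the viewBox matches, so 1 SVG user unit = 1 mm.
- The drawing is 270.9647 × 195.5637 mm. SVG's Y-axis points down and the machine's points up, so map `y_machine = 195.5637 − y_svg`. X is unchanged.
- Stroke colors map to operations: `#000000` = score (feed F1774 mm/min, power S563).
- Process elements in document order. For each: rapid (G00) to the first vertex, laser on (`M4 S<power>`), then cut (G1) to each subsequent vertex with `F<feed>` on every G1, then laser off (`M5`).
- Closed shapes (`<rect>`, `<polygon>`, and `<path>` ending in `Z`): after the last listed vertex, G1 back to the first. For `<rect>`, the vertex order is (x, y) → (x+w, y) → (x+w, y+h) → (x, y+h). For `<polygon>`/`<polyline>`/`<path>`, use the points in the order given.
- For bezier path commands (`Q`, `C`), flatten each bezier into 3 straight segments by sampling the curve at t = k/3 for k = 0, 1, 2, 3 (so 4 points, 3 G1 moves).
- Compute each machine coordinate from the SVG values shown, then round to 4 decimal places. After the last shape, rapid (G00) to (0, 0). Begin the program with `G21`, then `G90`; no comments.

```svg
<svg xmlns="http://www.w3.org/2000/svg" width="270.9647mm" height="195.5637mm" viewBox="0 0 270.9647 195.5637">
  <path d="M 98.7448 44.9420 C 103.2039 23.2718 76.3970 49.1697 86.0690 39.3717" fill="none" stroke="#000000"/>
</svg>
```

viewBox `0 0 270.9647 195.5637` with mm width/height → 1 unit = 1 mm. Flip: y_m = 195.5637 − y_svg.

**Shape 1** — `<path>` cubic bezier, stroke `#000000` → score (S563, F1774). Control points (SVG): P0=(98.7448,44.9420), P1=(103.2039,23.2718), P2=(76.3970,49.1697), P3=(86.0690,39.3717); sampled at t=k/3. Machine vertices: (98.7448,150.6217) → (95.2910,159.5197) → (86.0476,155.2088) → (86.0690,156.1920). Open path.

G21
G90
G00 X98.7448 Y150.6217
M4 S563
G1 X95.2910 Y159.5197 F1774
G1 X86.0476 Y155.2088 F1774
G1 X86.0690 Y156.1920 F1774
M5
G00 X0.0000 Y0.0000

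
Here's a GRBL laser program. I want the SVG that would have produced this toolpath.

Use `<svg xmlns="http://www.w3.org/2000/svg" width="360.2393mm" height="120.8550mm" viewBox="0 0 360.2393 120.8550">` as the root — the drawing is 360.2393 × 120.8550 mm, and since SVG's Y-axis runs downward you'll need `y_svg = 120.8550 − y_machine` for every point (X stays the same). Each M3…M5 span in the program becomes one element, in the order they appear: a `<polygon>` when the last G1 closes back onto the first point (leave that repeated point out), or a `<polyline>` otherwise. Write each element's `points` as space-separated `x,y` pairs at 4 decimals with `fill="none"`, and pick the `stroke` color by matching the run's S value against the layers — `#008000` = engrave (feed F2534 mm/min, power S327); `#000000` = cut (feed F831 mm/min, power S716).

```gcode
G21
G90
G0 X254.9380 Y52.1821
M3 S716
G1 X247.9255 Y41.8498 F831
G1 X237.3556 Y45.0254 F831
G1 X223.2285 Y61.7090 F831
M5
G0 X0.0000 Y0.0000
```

Machine Y-up, SVG Y-down with viewBox height 120.8550, so y_svg = 120.8550 − y_machine; X carries over. Every run uses S716, so all elements get stroke `#000000` (cut).

Run 1: The run is open, so emit a `<polyline>` with points (Y-flipped): 254.9380,68.6729 247.9255,79.0052 237.3556,75.8296 223.2285,59.1460.

<svg xmlns="http://www.w3.org/2000/svg" width="360.2393mm" height="120.8550mm" viewBox="0 0 360.2393 120.8550">
  <polyline points="254.9380,68.6729 247.9255,79.0052 237.3556,75.8296 223.2285,59.1460" fill="none" stroke="#000000"/>
</svg>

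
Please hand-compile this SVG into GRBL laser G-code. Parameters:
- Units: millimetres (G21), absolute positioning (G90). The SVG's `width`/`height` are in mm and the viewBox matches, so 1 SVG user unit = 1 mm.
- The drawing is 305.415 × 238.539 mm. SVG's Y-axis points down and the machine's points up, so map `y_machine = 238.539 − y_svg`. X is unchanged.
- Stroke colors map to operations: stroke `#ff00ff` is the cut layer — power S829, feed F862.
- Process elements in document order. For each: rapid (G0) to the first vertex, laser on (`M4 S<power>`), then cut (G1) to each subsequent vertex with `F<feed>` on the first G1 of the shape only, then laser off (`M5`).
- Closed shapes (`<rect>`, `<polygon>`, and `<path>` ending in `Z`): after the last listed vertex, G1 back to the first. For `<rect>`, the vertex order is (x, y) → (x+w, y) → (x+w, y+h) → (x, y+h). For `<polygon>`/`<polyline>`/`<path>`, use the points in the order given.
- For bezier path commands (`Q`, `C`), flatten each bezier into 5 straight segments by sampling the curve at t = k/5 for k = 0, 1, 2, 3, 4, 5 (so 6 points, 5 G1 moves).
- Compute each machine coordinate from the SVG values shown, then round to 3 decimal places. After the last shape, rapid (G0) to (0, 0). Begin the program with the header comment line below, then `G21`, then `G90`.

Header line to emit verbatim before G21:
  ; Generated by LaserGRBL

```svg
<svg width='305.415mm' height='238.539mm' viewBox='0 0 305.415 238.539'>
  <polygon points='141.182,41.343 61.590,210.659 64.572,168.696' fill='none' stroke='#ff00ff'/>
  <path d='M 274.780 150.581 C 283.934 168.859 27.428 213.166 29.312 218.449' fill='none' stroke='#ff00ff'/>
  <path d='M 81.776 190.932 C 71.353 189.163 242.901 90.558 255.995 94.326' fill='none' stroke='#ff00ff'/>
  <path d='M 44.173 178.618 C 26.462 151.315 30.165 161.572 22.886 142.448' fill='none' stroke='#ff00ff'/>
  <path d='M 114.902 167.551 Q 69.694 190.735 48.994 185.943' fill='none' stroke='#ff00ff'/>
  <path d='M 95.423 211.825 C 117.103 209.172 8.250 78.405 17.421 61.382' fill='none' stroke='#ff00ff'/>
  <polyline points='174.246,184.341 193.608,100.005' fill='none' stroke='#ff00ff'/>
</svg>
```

viewBox `0 0 305.415 238.539` with mm width/height → 1 unit = 1 mm. Flip: y_m = 238.539 − y_svg.

**Shape 1** — `<polygon>` closed polygon, stroke `#ff00ff` → cut (S829, F862). Machine vertices: (141.182,197.196) → (61.590,27.880) → (64.572,69.843) → (141.182,197.196). Closed: final G1 returns to the first vertex.

**Shape 2** — `<path>` cubic bezier, stroke `#ff00ff` → cut (S829, F862). Control points (SVG): P0=(274.780,150.581), P1=(283.934,168.859), P2=(27.428,213.166), P3=(29.312,218.449); sampled at t=k/5. Machine vertices: (274.780,87.958) → (252.586,74.388) → (191.787,57.694) → (117.539,40.998) → (54.996,27.422) → (29.312,20.090). Open path.

**Shape 3** — `<path>` cubic bezier, stroke `#ff00ff` → cut (S829, F862). Control points (SVG): P0=(81.776,190.932), P1=(71.353,189.163), P2=(242.901,90.558), P3=(255.995,94.326); sampled at t=k/5. Machine vertices: (81.776,47.607) → (94.635,58.695) → (134.827,83.462) → (186.011,112.345) → (231.848,135.783) → (255.995,144.213). Open path.

**Shape 4** — `<path>` cubic bezier, stroke `#ff00ff` → cut (S829, F862). Control points (SVG): P0=(44.173,178.618), P1=(26.462,151.315), P2=(30.165,161.572), P3=(22.886,142.448); sampled at t=k/5. Machine vertices: (44.173,59.921) → (35.857,72.331) → (31.125,78.940) → (28.423,82.961) → (26.195,87.607) → (22.886,96.091). Open path.

**Shape 5** — `<path>` quadratic bezier, stroke `#ff00ff` → cut (S829, F862). Control points (SVG): P0=(114.902,167.551), P1=(69.694,190.735), P2=(48.994,185.943); sampled at t=k/5. Machine vertices: (114.902,70.988) → (97.799,62.833) → (82.657,56.917) → (69.475,53.239) → (58.254,51.798) → (48.994,52.596). Open path.

**Shape 6** — `<path>` cubic bezier, stroke `#ff00ff` → cut (S829, F862). Control points (SVG): P0=(95.423,211.825), P1=(117.103,209.172), P2=(8.250,78.405), P3=(17.421,61.382); sampled at t=k/5. Machine vertices: (95.423,26.714) → (94.755,41.745) → (74.691,75.913) → (47.160,117.611) → (24.093,155.229) → (17.421,177.157). Open path.

**Shape 7** — `<polyline>` line segment, stroke `#ff00ff` → cut (S829, F862). Machine vertices: (174.246,54.198) → (193.608,138.534). Open path.

; Generated by LaserGRBL
G21
G90
G0 X141.182 Y197.196
M4 S829
G1 X61.590 Y27.880 F862
G1 X64.572 Y69.843
G1 X141.182 Y197.196
M5
G0 X274.780 Y87.958
M4 S829
G1 X252.586 Y74.388 F862
G1 X191.787 Y57.694
G1 X117.539 Y40.998
G1 X54.996 Y27.422
G1 X29.312 Y20.090
M5
G0 X81.776 Y47.607
M4 S829
G1 X94.635 Y58.695 F862
G1 X134.827 Y83.462
G1 X186.011 Y112.345
G1 X231.848 Y135.783
G1 X255.995 Y144.213
M5
G0 X44.173 Y59.921
M4 S829
G1 X35.857 Y72.331 F862
G1 X31.125 Y78.940
G1 X28.423 Y82.961
G1 X26.195 Y87.607
G1 X22.886 Y96.091
M5
G0 X114.902 Y70.988
M4 S829
G1 X97.799 Y62.833 F862
G1 X82.657 Y56.917
G1 X69.475 Y53.239
G1 X58.254 Y51.798
G1 X48.994 Y52.596
M5
G0 X95.423 Y26.714
M4 S829
G1 X94.755 Y41.745 F862
G1 X74.691 Y75.913
G1 X47.160 Y117.611
G1 X24.093 Y155.229
G1 X17.421 Y177.157
M5
G0 X174.246 Y54.198
M4 S829
G1 X193.608 Y138.534 F862
M5
G0 X0.000 Y0.000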